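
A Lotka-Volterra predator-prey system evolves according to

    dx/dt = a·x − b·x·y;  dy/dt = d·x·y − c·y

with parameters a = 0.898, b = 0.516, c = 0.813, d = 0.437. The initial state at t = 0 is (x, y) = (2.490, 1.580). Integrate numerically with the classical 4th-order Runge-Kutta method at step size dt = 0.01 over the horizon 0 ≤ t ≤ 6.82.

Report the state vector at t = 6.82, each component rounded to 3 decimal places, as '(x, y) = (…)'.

t=0.000: state=(2.490, 1.580)
step 1 (dt=0.01): k1=(0.206, 0.435), k2=(0.203, 0.436), k3=(0.203, 0.436), k4=(0.201, 0.437); state += dt/6·(k1+2k2+2k3+k4)
t=0.010: state=(2.492, 1.584)
t=0.020: state=(2.494, 1.589)
t=0.030: state=(2.496, 1.593)
continuing one RK4 step at a time; state shown every 25 steps (Δt=0.25):
t=0.250: state=(2.523, 1.696)
t=0.500: state=(2.517, 1.824)
t=0.750: state=(2.469, 1.955)
t=1.000: state=(2.382, 2.080)
t=1.250: state=(2.264, 2.189)
t=1.500: state=(2.125, 2.270)
t=1.750: state=(1.977, 2.318)
t=2.000: state=(1.833, 2.329)
t=2.250: state=(1.701, 2.305)
t=2.500: state=(1.587, 2.251)
t=2.750: state=(1.493, 2.173)
t=3.000: state=(1.420, 2.079)
t=3.250: state=(1.368, 1.975)
t=3.500: state=(1.337, 1.868)
t=3.750: state=(1.324, 1.763)
t=4.000: state=(1.329, 1.663)
t=4.250: state=(1.350, 1.570)
t=4.500: state=(1.388, 1.488)
t=4.750: state=(1.440, 1.417)
t=5.000: state=(1.507, 1.358)
t=5.250: state=(1.589, 1.313)
t=5.500: state=(1.682, 1.281)
t=5.750: state=(1.787, 1.263)
t=6.000: state=(1.902, 1.261)
t=6.250: state=(2.021, 1.275)
t=6.500: state=(2.143, 1.306)
t=6.750: state=(2.259, 1.356)
t=6.820: state=(2.290, 1.373)

(x, y) = (2.290, 1.373)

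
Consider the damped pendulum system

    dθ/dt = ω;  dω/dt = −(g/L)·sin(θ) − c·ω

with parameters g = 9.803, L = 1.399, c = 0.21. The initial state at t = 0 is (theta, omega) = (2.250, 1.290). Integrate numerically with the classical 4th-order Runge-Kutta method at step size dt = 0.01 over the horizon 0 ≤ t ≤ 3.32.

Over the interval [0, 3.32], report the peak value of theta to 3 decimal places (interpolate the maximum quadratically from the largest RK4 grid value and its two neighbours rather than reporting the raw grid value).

t=0.000: state=(2.250, 1.290)
step 1 (dt=0.01): k1=(1.290, -5.723), k2=(1.261, -5.688), k3=(1.262, -5.689), k4=(1.233, -5.655); state += dt/6·(k1+2k2+2k3+k4)
t=0.010: state=(2.263, 1.233)
t=0.020: state=(2.275, 1.177)
t=0.030: state=(2.286, 1.121)
continuing one RK4 step at a time; state shown every 20 steps (Δt=0.2):
t=0.200: state=(2.401, 0.255)
t=0.400: state=(2.358, -0.687)
t=0.600: state=(2.120, -1.719)
t=0.800: state=(1.658, -2.932)
t=1.000: state=(0.948, -4.113)
t=1.200: state=(0.060, -4.591)
t=1.400: state=(-0.807, -3.898)
t=1.600: state=(-1.453, -2.504)
t=1.800: state=(-1.805, -1.040)
t=2.000: state=(-1.877, 0.316)
t=2.200: state=(-1.681, 1.637)
t=2.400: state=(-1.223, 2.924)
t=2.600: state=(-0.535, 3.851)
t=2.800: state=(0.256, 3.875)
t=3.000: state=(0.949, 2.934)
t=3.200: state=(1.400, 1.545)
t=3.320: state=(1.533, 0.681)
largest grid value and its neighbours: theta(0.240)=2.40776, theta(0.250)=2.40818, theta(0.260)=2.40813
parabola through these three points peaks at t≈0.254 with theta≈2.40821

max theta = 2.408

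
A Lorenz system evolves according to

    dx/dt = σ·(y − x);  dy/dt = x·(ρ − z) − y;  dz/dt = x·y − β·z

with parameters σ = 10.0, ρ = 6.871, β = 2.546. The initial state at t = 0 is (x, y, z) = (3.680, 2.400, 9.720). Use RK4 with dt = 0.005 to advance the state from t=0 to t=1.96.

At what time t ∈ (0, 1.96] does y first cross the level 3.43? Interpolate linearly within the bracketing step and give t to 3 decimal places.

t = 0.782

t=0.000: state=(3.680, 2.400, 9.720)
step 1 (dt=0.005): k1=(-12.800, -12.884, -15.915), k2=(-12.802, -12.616, -16.008), k3=(-12.795, -12.616, -16.005), k4=(-12.791, -12.350, -16.093); state += dt/6·(k1+2k2+2k3+k4)
t=0.005: state=(3.616, 2.337, 9.640)
t=0.010: state=(3.552, 2.276, 9.559)
t=0.015: state=(3.488, 2.219, 9.477)
continuing one RK4 step at a time; state shown every 20 steps (Δt=0.1):
t=0.100: state=(2.523, 1.571, 8.053)
t=0.200: state=(1.816, 1.337, 6.509)
t=0.300: state=(1.515, 1.367, 5.239)
t=0.400: state=(1.479, 1.541, 4.250)
t=0.500: state=(1.620, 1.836, 3.524)
t=0.600: state=(1.907, 2.265, 3.051)
t=0.700: state=(2.338, 2.844, 2.844)
t=0.780: state=(2.791, 3.415, 2.903)
next step: t=0.785: state=(2.822, 3.454, 2.914) — y has crossed 3.43
linear interpolation between t=0.780 (3.41524) and t=0.785 (3.45367) → t≈0.782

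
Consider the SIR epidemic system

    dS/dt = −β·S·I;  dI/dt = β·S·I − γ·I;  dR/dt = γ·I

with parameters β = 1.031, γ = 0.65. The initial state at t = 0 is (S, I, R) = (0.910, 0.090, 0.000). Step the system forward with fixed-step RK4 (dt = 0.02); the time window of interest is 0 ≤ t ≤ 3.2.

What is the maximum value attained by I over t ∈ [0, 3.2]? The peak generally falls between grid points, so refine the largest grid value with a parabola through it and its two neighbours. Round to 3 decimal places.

t=0.000: state=(0.910, 0.090, 0.000)
step 1 (dt=0.02): k1=(-0.084, 0.026, 0.058), k2=(-0.085, 0.026, 0.059), k3=(-0.085, 0.026, 0.059), k4=(-0.085, 0.026, 0.059); state += dt/6·(k1+2k2+2k3+k4)
t=0.020: state=(0.908, 0.091, 0.001)
t=0.040: state=(0.907, 0.091, 0.002)
t=0.060: state=(0.905, 0.092, 0.004)
continuing one RK4 step at a time; state shown every 10 steps (Δt=0.2):
t=0.200: state=(0.893, 0.095, 0.012)
t=0.400: state=(0.875, 0.100, 0.025)
t=0.600: state=(0.857, 0.105, 0.038)
t=0.800: state=(0.838, 0.110, 0.052)
t=1.000: state=(0.819, 0.115, 0.067)
t=1.200: state=(0.799, 0.119, 0.082)
t=1.400: state=(0.779, 0.123, 0.098)
t=1.600: state=(0.760, 0.126, 0.114)
t=1.800: state=(0.740, 0.130, 0.130)
t=2.000: state=(0.720, 0.132, 0.148)
t=2.200: state=(0.701, 0.135, 0.165)
t=2.400: state=(0.681, 0.136, 0.182)
t=2.600: state=(0.662, 0.137, 0.200)
t=2.800: state=(0.644, 0.138, 0.218)
t=3.000: state=(0.626, 0.138, 0.236)
t=3.200: state=(0.608, 0.138, 0.254)
largest grid value and its neighbours: I(2.920)=0.13816, I(2.940)=0.13817, I(2.960)=0.13816
parabola through these three points peaks at t≈2.947 with I≈0.13817

max I = 0.138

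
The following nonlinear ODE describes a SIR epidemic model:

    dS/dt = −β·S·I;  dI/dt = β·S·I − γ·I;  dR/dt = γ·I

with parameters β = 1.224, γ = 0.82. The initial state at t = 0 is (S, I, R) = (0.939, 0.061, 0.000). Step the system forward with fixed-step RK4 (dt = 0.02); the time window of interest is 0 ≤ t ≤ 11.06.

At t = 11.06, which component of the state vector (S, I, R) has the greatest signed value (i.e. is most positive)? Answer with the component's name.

largest component: R

t=0.000: state=(0.939, 0.061, 0.000)
step 1 (dt=0.02): k1=(-0.070, 0.020, 0.050), k2=(-0.070, 0.020, 0.050), k3=(-0.070, 0.020, 0.050), k4=(-0.070, 0.020, 0.050); state += dt/6·(k1+2k2+2k3+k4)
t=0.020: state=(0.938, 0.061, 0.001)
t=0.040: state=(0.936, 0.062, 0.002)
t=0.060: state=(0.935, 0.062, 0.003)
continuing one RK4 step at a time; state shown every 25 steps (Δt=0.5):
t=0.500: state=(0.902, 0.071, 0.027)
t=1.000: state=(0.861, 0.081, 0.058)
t=1.500: state=(0.817, 0.090, 0.093)
t=2.000: state=(0.771, 0.097, 0.132)
t=2.500: state=(0.726, 0.102, 0.172)
t=3.000: state=(0.682, 0.104, 0.215)
t=3.500: state=(0.640, 0.103, 0.257)
t=4.000: state=(0.601, 0.100, 0.299)
t=4.500: state=(0.566, 0.095, 0.339)
t=5.000: state=(0.535, 0.088, 0.377)
t=5.500: state=(0.508, 0.081, 0.411)
t=6.000: state=(0.485, 0.072, 0.442)
t=6.500: state=(0.465, 0.064, 0.471)
t=7.000: state=(0.448, 0.056, 0.495)
t=7.500: state=(0.434, 0.049, 0.517)
t=8.000: state=(0.422, 0.042, 0.536)
t=8.500: state=(0.412, 0.036, 0.552)
t=9.000: state=(0.404, 0.031, 0.565)
t=9.500: state=(0.397, 0.026, 0.577)
t=10.000: state=(0.391, 0.022, 0.587)
t=10.500: state=(0.386, 0.019, 0.595)
t=11.000: state=(0.382, 0.016, 0.602)
t=11.060: state=(0.382, 0.015, 0.603)
compare at T: S=0.382, I=0.015, R=0.603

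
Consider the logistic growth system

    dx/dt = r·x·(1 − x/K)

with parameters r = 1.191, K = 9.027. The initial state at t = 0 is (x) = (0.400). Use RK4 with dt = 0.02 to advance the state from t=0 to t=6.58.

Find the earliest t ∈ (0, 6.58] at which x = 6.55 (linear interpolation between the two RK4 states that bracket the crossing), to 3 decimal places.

t = 3.395

t=0.000: state=(0.400)
step 1 (dt=0.02): k1=(0.455), k2=(0.460), k3=(0.460), k4=(0.465); state += dt/6·(k1+2k2+2k3+k4)
t=0.020: state=(0.409)
t=0.040: state=(0.419)
t=0.060: state=(0.428)
continuing one RK4 step at a time; state shown every 25 steps (Δt=0.5):
t=0.500: state=(0.700)
t=1.000: state=(1.195)
t=1.500: state=(1.957)
t=2.000: state=(3.017)
t=2.500: state=(4.302)
t=3.000: state=(5.623)
t=3.380: state=(6.517)
next step: t=3.400: state=(6.560) — x has crossed 6.55
linear interpolation between t=3.380 (6.51747) and t=3.400 (6.56040) → t≈3.395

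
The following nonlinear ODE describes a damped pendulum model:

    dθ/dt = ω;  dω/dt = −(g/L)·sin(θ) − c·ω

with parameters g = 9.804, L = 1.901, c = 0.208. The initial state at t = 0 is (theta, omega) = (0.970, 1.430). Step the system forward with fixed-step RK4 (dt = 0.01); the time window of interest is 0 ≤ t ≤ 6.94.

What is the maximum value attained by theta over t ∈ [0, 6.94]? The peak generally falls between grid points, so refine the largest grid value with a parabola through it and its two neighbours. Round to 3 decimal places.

max theta = 1.186

t=0.000: state=(0.970, 1.430)
step 1 (dt=0.01): k1=(1.430, -4.552), k2=(1.407, -4.568), k3=(1.407, -4.567), k4=(1.384, -4.583); state += dt/6·(k1+2k2+2k3+k4)
t=0.010: state=(0.984, 1.384)
t=0.020: state=(0.998, 1.338)
t=0.030: state=(1.011, 1.292)
continuing one RK4 step at a time; state shown every 25 steps (Δt=0.25):
t=0.250: state=(1.180, 0.240)
t=0.500: state=(1.092, -0.924)
t=0.750: state=(0.735, -1.880)
t=1.000: state=(0.193, -2.349)
t=1.250: state=(-0.379, -2.105)
t=1.500: state=(-0.811, -1.280)
t=1.750: state=(-0.999, -0.211)
t=2.000: state=(-0.918, 0.843)
t=2.250: state=(-0.596, 1.673)
t=2.500: state=(-0.121, 2.031)
t=2.750: state=(0.367, 1.766)
t=3.000: state=(0.721, 1.011)
t=3.250: state=(0.856, 0.052)
t=3.500: state=(0.750, -0.871)
t=3.750: state=(0.441, -1.542)
t=4.000: state=(0.018, -1.751)
t=4.250: state=(-0.389, -1.422)
t=4.500: state=(-0.660, -0.705)
t=4.750: state=(-0.730, 0.152)
t=5.000: state=(-0.590, 0.930)
t=5.250: state=(-0.288, 1.425)
t=5.500: state=(0.085, 1.479)
t=5.750: state=(0.413, 1.084)
t=6.000: state=(0.603, 0.402)
t=6.250: state=(0.609, -0.350)
t=6.500: state=(0.439, -0.973)
t=6.750: state=(0.148, -1.292)
t=6.940: state=(-0.099, -1.264)
largest grid value and its neighbours: theta(0.290)=1.18574, theta(0.300)=1.18597, theta(0.310)=1.18573
parabola through these three points peaks at t≈0.300 with theta≈1.18597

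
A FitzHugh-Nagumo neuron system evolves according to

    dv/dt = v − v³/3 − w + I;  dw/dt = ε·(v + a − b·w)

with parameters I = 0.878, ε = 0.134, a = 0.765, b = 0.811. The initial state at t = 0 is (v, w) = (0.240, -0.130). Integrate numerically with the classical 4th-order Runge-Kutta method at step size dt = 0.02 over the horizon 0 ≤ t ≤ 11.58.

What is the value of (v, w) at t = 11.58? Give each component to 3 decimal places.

t=0.000: state=(0.240, -0.130)
step 1 (dt=0.02): k1=(1.243, 0.149), k2=(1.254, 0.150), k3=(1.254, 0.150), k4=(1.264, 0.152); state += dt/6·(k1+2k2+2k3+k4)
t=0.020: state=(0.265, -0.127)
t=0.040: state=(0.291, -0.124)
t=0.060: state=(0.316, -0.121)
continuing one RK4 step at a time; state shown every 25 steps (Δt=0.5):
t=0.500: state=(0.969, -0.035)
t=1.000: state=(1.639, 0.104)
t=1.500: state=(1.905, 0.266)
t=2.000: state=(1.936, 0.428)
t=2.500: state=(1.901, 0.580)
t=3.000: state=(1.851, 0.722)
t=3.500: state=(1.796, 0.853)
t=4.000: state=(1.741, 0.973)
t=4.500: state=(1.684, 1.083)
t=5.000: state=(1.627, 1.183)
t=5.500: state=(1.570, 1.275)
t=6.000: state=(1.511, 1.358)
t=6.500: state=(1.451, 1.432)
t=7.000: state=(1.389, 1.499)
t=7.500: state=(1.325, 1.558)
t=8.000: state=(1.258, 1.610)
t=8.500: state=(1.187, 1.654)
t=9.000: state=(1.111, 1.692)
t=9.500: state=(1.026, 1.722)
t=10.000: state=(0.931, 1.745)
t=10.500: state=(0.819, 1.759)
t=11.000: state=(0.682, 1.765)
t=11.500: state=(0.501, 1.761)
t=11.580: state=(0.466, 1.759)

(v, w) = (0.466, 1.759)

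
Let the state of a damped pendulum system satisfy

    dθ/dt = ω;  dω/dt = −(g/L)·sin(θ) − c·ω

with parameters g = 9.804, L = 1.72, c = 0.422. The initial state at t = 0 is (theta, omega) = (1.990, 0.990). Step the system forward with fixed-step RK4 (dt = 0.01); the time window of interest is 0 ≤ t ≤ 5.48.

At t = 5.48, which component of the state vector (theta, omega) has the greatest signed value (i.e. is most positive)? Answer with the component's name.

t=0.000: state=(1.990, 0.990)
step 1 (dt=0.01): k1=(0.990, -5.624), k2=(0.962, -5.601), k3=(0.962, -5.601), k4=(0.934, -5.578); state += dt/6·(k1+2k2+2k3+k4)
t=0.010: state=(2.000, 0.934)
t=0.020: state=(2.009, 0.878)
t=0.030: state=(2.017, 0.823)
continuing one RK4 step at a time; state shown every 20 steps (Δt=0.2):
t=0.200: state=(2.081, -0.058)
t=0.400: state=(1.972, -1.027)
t=0.600: state=(1.670, -1.995)
t=0.800: state=(1.177, -2.906)
t=1.000: state=(0.529, -3.484)
t=1.200: state=(-0.170, -3.386)
t=1.400: state=(-0.778, -2.604)
t=1.600: state=(-1.189, -1.476)
t=1.800: state=(-1.366, -0.305)
t=2.000: state=(-1.316, 0.788)
t=2.200: state=(-1.060, 1.741)
t=2.400: state=(-0.638, 2.421)
t=2.600: state=(-0.124, 2.627)
t=2.800: state=(0.375, 2.268)
t=3.000: state=(0.755, 1.489)
t=3.200: state=(0.958, 0.531)
t=3.400: state=(0.968, -0.419)
t=3.600: state=(0.799, -1.238)
t=3.800: state=(0.490, -1.799)
t=4.000: state=(0.106, -1.972)
t=4.200: state=(-0.270, -1.716)
t=4.400: state=(-0.558, -1.127)
t=4.600: state=(-0.710, -0.377)
t=4.800: state=(-0.709, 0.376)
t=5.000: state=(-0.568, 1.005)
t=5.200: state=(-0.323, 1.398)
t=5.400: state=(-0.030, 1.475)
t=5.480: state=(0.086, 1.413)
compare at T: theta=0.086, omega=1.413

largest component: omega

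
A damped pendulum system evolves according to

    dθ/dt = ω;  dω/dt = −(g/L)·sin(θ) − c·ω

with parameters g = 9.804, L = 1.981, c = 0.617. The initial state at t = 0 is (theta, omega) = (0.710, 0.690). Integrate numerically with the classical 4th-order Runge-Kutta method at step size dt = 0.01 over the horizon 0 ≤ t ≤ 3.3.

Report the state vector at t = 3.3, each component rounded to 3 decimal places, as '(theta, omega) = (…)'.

(theta, omega) = (0.284, -0.276)

t=0.000: state=(0.710, 0.690)
step 1 (dt=0.01): k1=(0.690, -3.652), k2=(0.672, -3.653), k3=(0.672, -3.653), k4=(0.653, -3.654); state += dt/6·(k1+2k2+2k3+k4)
t=0.010: state=(0.717, 0.653)
t=0.020: state=(0.723, 0.617)
t=0.030: state=(0.729, 0.580)
continuing one RK4 step at a time; state shown every 20 steps (Δt=0.2):
t=0.200: state=(0.775, -0.028)
t=0.400: state=(0.705, -0.660)
t=0.600: state=(0.523, -1.123)
t=0.800: state=(0.271, -1.353)
t=1.000: state=(-0.000, -1.318)
t=1.200: state=(-0.240, -1.047)
t=1.400: state=(-0.409, -0.621)
t=1.600: state=(-0.485, -0.139)
t=1.800: state=(-0.467, 0.310)
t=2.000: state=(-0.368, 0.655)
t=2.200: state=(-0.215, 0.848)
t=2.400: state=(-0.041, 0.866)
t=2.600: state=(0.121, 0.725)
t=2.800: state=(0.242, 0.468)
t=3.000: state=(0.304, 0.157)
t=3.200: state=(0.305, -0.145)
t=3.300: state=(0.284, -0.276)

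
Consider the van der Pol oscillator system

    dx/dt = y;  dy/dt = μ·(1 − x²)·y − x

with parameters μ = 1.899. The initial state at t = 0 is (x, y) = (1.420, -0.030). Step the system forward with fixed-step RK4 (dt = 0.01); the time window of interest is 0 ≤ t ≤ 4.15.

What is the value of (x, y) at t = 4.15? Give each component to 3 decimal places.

(x, y) = (-1.394, 0.578)

t=0.000: state=(1.420, -0.030)
step 1 (dt=0.01): k1=(-0.030, -1.362), k2=(-0.037, -1.349), k3=(-0.037, -1.349), k4=(-0.043, -1.336); state += dt/6·(k1+2k2+2k3+k4)
t=0.010: state=(1.420, -0.043)
t=0.020: state=(1.419, -0.057)
t=0.030: state=(1.418, -0.070)
continuing one RK4 step at a time; state shown every 20 steps (Δt=0.2):
t=0.200: state=(1.390, -0.256)
t=0.400: state=(1.322, -0.419)
t=0.600: state=(1.224, -0.559)
t=0.800: state=(1.098, -0.708)
t=1.000: state=(0.938, -0.901)
t=1.200: state=(0.731, -1.186)
t=1.400: state=(0.452, -1.648)
t=1.600: state=(0.053, -2.400)
t=1.800: state=(-0.525, -3.361)
t=2.000: state=(-1.234, -3.434)
t=2.200: state=(-1.774, -1.809)
t=2.400: state=(-1.981, -0.432)
t=2.600: state=(-2.005, 0.100)
t=2.800: state=(-1.965, 0.273)
t=3.000: state=(-1.903, 0.338)
t=3.200: state=(-1.831, 0.374)
t=3.400: state=(-1.753, 0.405)
t=3.600: state=(-1.669, 0.439)
t=3.800: state=(-1.577, 0.479)
t=4.000: state=(-1.477, 0.530)
t=4.150: state=(-1.394, 0.578)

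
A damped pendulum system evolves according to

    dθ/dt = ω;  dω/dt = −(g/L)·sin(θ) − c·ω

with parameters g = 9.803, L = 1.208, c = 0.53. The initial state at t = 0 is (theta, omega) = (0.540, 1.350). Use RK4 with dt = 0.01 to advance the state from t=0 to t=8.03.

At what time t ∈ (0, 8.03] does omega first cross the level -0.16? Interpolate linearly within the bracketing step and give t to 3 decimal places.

t = 0.285

t=0.000: state=(0.540, 1.350)
step 1 (dt=0.01): k1=(1.350, -4.888), k2=(1.326, -4.922), k3=(1.325, -4.921), k4=(1.301, -4.954); state += dt/6·(k1+2k2+2k3+k4)
t=0.010: state=(0.553, 1.301)
t=0.020: state=(0.566, 1.251)
t=0.030: state=(0.578, 1.201)
t=0.280: state=(0.712, -0.135)
next step: t=0.290: state=(0.711, -0.187) — omega has crossed -0.16
linear interpolation between t=0.280 (-0.13453) and t=0.290 (-0.18667) → t≈0.285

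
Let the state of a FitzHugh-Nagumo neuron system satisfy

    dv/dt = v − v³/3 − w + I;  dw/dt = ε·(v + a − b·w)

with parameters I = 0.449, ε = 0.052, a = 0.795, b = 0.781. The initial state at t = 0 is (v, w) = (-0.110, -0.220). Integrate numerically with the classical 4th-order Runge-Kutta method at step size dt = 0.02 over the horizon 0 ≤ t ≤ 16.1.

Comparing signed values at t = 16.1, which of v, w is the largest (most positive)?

largest component: w

t=0.000: state=(-0.110, -0.220)
step 1 (dt=0.02): k1=(0.559, 0.045), k2=(0.565, 0.045), k3=(0.565, 0.045), k4=(0.570, 0.045); state += dt/6·(k1+2k2+2k3+k4)
t=0.020: state=(-0.099, -0.219)
t=0.040: state=(-0.087, -0.218)
t=0.060: state=(-0.075, -0.217)
continuing one RK4 step at a time; state shown every 50 steps (Δt=1):
t=1.000: state=(0.780, -0.157)
t=2.000: state=(1.756, -0.041)
t=3.000: state=(1.892, 0.096)
t=4.000: state=(1.854, 0.228)
t=5.000: state=(1.802, 0.353)
t=6.000: state=(1.749, 0.470)
t=7.000: state=(1.694, 0.579)
t=8.000: state=(1.637, 0.681)
t=9.000: state=(1.578, 0.777)
t=10.000: state=(1.517, 0.865)
t=11.000: state=(1.452, 0.947)
t=12.000: state=(1.383, 1.022)
t=13.000: state=(1.308, 1.090)
t=14.000: state=(1.224, 1.152)
t=15.000: state=(1.126, 1.207)
t=16.000: state=(1.005, 1.253)
t=16.100: state=(0.991, 1.258)
compare at T: v=0.991, w=1.258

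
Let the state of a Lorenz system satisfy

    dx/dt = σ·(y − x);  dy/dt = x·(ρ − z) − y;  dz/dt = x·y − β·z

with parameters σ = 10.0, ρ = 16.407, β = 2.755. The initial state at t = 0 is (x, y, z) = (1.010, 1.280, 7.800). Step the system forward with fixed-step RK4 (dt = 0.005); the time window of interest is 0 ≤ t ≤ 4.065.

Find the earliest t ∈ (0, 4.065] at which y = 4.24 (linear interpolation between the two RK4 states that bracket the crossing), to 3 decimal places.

t=0.000: state=(1.010, 1.280, 7.800)
step 1 (dt=0.005): k1=(2.700, 7.413, -20.196), k2=(2.818, 7.504, -20.030), k3=(2.817, 7.506, -20.030), k4=(2.934, 7.599, -19.864); state += dt/6·(k1+2k2+2k3+k4)
t=0.005: state=(1.024, 1.318, 7.700)
t=0.010: state=(1.039, 1.356, 7.601)
t=0.015: state=(1.056, 1.396, 7.505)
continuing one RK4 step at a time; state shown every 40 steps (Δt=0.2):
t=0.200: state=(2.622, 4.145, 5.217)
next step: t=0.205: state=(2.700, 4.273, 5.202) — y has crossed 4.24
linear interpolation between t=0.200 (4.14469) and t=0.205 (4.27262) → t≈0.204

t = 0.204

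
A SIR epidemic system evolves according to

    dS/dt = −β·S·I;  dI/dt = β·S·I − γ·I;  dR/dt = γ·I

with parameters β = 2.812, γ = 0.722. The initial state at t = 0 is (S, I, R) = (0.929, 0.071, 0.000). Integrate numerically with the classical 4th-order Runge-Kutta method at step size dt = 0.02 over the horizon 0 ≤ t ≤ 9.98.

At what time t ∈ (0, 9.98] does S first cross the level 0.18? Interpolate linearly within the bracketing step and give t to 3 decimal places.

t=0.000: state=(0.929, 0.071, 0.000)
step 1 (dt=0.02): k1=(-0.185, 0.134, 0.051), k2=(-0.189, 0.136, 0.052), k3=(-0.189, 0.136, 0.052), k4=(-0.192, 0.139, 0.053); state += dt/6·(k1+2k2+2k3+k4)
t=0.020: state=(0.925, 0.074, 0.001)
t=0.040: state=(0.921, 0.077, 0.002)
t=0.060: state=(0.917, 0.079, 0.003)
continuing one RK4 step at a time; state shown every 25 steps (Δt=0.5):
t=0.500: state=(0.791, 0.168, 0.041)
t=1.000: state=(0.568, 0.306, 0.126)
t=1.500: state=(0.342, 0.401, 0.257)
t=2.000: state=(0.192, 0.403, 0.405)
t=2.040: state=(0.184, 0.400, 0.416)
next step: t=2.060: state=(0.180, 0.398, 0.422) — S has crossed 0.18
linear interpolation between t=2.040 (0.18365) and t=2.060 (0.17957) → t≈2.058

t = 2.058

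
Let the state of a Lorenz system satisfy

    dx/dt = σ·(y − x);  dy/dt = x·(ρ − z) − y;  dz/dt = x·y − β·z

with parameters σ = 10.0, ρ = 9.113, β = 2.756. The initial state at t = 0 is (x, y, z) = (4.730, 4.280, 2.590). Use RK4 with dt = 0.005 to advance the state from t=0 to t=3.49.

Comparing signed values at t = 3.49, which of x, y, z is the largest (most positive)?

largest component: z

t=0.000: state=(4.730, 4.280, 2.590)
step 1 (dt=0.005): k1=(-4.500, 26.574, 13.106), k2=(-3.723, 26.279, 13.281), k3=(-3.750, 26.291, 13.285), k4=(-2.998, 26.007, 13.462); state += dt/6·(k1+2k2+2k3+k4)
t=0.005: state=(4.711, 4.411, 2.656)
t=0.010: state=(4.700, 4.540, 2.725)
t=0.015: state=(4.695, 4.666, 2.795)
continuing one RK4 step at a time; state shown every 40 steps (Δt=0.2):
t=0.200: state=(6.627, 7.825, 7.142)
t=0.400: state=(6.588, 5.271, 11.629)
t=0.600: state=(3.703, 2.655, 9.477)
t=0.800: state=(2.772, 2.789, 6.667)
t=1.000: state=(3.451, 4.069, 5.451)
t=1.200: state=(5.019, 5.855, 6.501)
t=1.400: state=(6.026, 6.010, 9.179)
t=1.600: state=(5.040, 4.301, 9.698)
t=1.800: state=(3.918, 3.629, 8.144)
t=2.000: state=(3.898, 4.131, 6.946)
t=2.200: state=(4.647, 5.095, 7.069)
t=2.400: state=(5.335, 5.486, 8.292)
t=2.600: state=(5.130, 4.824, 9.000)
t=2.800: state=(4.483, 4.227, 8.449)
t=3.000: state=(4.270, 4.315, 7.671)
t=3.200: state=(4.576, 4.800, 7.519)
t=3.400: state=(4.978, 5.110, 8.039)
t=3.490: state=(5.049, 5.072, 8.314)
compare at T: x=5.049, y=5.072, z=8.314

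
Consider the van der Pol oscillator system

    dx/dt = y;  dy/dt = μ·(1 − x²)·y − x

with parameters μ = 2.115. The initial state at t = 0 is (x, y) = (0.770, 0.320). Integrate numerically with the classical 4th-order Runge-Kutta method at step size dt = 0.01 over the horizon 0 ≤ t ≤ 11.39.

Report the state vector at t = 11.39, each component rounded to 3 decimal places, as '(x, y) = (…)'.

(x, y) = (-1.589, 0.434)

t=0.000: state=(0.770, 0.320)
step 1 (dt=0.01): k1=(0.320, -0.494), k2=(0.318, -0.500), k3=(0.318, -0.500), k4=(0.315, -0.505); state += dt/6·(k1+2k2+2k3+k4)
t=0.010: state=(0.773, 0.315)
t=0.020: state=(0.776, 0.310)
t=0.030: state=(0.779, 0.305)
continuing one RK4 step at a time; state shown every 50 steps (Δt=0.5):
t=0.500: state=(0.849, -0.035)
t=1.000: state=(0.711, -0.549)
t=1.500: state=(0.218, -1.599)
t=2.000: state=(-1.090, -3.268)
t=2.500: state=(-1.911, -0.177)
t=3.000: state=(-1.826, 0.320)
t=3.500: state=(-1.643, 0.409)
t=4.000: state=(-1.412, 0.524)
t=4.500: state=(-1.098, 0.769)
t=5.000: state=(-0.566, 1.519)
t=5.500: state=(0.732, 3.871)
t=6.000: state=(1.991, 0.478)
t=6.500: state=(1.953, -0.286)
t=7.000: state=(1.789, -0.358)
t=7.500: state=(1.593, -0.432)
t=8.000: state=(1.348, -0.564)
t=8.500: state=(1.001, -0.872)
t=9.000: state=(0.364, -1.909)
t=9.500: state=(-1.198, -3.807)
t=10.000: state=(-2.020, -0.056)
t=10.500: state=(-1.917, 0.310)
t=11.000: state=(-1.746, 0.373)
t=11.390: state=(-1.589, 0.434)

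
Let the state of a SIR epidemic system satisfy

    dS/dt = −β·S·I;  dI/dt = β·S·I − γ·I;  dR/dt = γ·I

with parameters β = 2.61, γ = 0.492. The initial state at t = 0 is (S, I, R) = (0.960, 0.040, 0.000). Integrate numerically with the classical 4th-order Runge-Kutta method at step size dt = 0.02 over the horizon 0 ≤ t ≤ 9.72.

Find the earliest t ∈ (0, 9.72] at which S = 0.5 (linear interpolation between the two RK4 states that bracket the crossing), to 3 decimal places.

t = 1.440

t=0.000: state=(0.960, 0.040, 0.000)
step 1 (dt=0.02): k1=(-0.100, 0.081, 0.020), k2=(-0.102, 0.082, 0.020), k3=(-0.102, 0.082, 0.020), k4=(-0.104, 0.084, 0.020); state += dt/6·(k1+2k2+2k3+k4)
t=0.020: state=(0.958, 0.042, 0.000)
t=0.040: state=(0.956, 0.043, 0.001)
t=0.060: state=(0.954, 0.045, 0.001)
continuing one RK4 step at a time; state shown every 25 steps (Δt=0.5):
t=0.500: state=(0.879, 0.105, 0.017)
t=1.000: state=(0.710, 0.233, 0.057)
t=1.420: state=(0.510, 0.371, 0.119)
next step: t=1.440: state=(0.500, 0.377, 0.123) — S has crossed 0.5
linear interpolation between t=1.420 (0.50981) and t=1.440 (0.49995) → t≈1.440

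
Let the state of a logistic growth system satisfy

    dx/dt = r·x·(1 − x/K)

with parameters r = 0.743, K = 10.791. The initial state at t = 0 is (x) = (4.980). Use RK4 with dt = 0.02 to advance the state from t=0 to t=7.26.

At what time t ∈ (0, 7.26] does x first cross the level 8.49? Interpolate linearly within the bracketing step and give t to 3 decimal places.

t = 1.965

t=0.000: state=(4.980)
step 1 (dt=0.02): k1=(1.993), k2=(1.994), k3=(1.994), k4=(1.995); state += dt/6·(k1+2k2+2k3+k4)
t=0.020: state=(5.020)
t=0.040: state=(5.060)
t=0.060: state=(5.100)
continuing one RK4 step at a time; state shown every 25 steps (Δt=0.5):
t=0.500: state=(5.979)
t=1.000: state=(6.939)
t=1.500: state=(7.804)
t=1.960: state=(8.483)
next step: t=1.980: state=(8.510) — x has crossed 8.49
linear interpolation between t=1.960 (8.48350) and t=1.980 (8.51034) → t≈1.965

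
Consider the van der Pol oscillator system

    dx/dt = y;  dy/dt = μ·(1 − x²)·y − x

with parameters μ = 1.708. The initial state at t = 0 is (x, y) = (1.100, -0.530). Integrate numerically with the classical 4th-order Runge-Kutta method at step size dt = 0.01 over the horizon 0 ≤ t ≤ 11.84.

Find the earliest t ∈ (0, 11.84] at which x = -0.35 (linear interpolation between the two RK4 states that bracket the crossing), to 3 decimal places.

t = 1.074

t=0.000: state=(1.100, -0.530)
step 1 (dt=0.01): k1=(-0.530, -0.910), k2=(-0.535, -0.911), k3=(-0.535, -0.911), k4=(-0.539, -0.912); state += dt/6·(k1+2k2+2k3+k4)
t=0.010: state=(1.095, -0.539)
t=0.020: state=(1.089, -0.548)
t=0.030: state=(1.084, -0.557)
continuing one RK4 step at a time; state shown every 50 steps (Δt=0.5):
t=0.500: state=(0.705, -1.109)
t=1.000: state=(-0.151, -2.538)
t=1.070: state=(-0.339, -2.822)
next step: t=1.080: state=(-0.367, -2.861) — x has crossed -0.35
linear interpolation between t=1.070 (-0.33877) and t=1.080 (-0.36718) → t≈1.074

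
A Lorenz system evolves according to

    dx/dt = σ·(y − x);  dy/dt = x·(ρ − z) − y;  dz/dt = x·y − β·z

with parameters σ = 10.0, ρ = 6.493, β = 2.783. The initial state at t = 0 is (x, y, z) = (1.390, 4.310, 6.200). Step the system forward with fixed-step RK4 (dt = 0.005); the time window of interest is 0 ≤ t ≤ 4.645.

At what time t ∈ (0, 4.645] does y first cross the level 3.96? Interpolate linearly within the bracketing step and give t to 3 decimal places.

t=0.000: state=(1.390, 4.310, 6.200)
step 1 (dt=0.005): k1=(29.200, -3.903, -11.264), k2=(28.372, -3.830, -10.885), k3=(28.395, -3.833, -10.896), k4=(27.589, -3.759, -10.530); state += dt/6·(k1+2k2+2k3+k4)
t=0.005: state=(1.532, 4.291, 6.146)
t=0.010: state=(1.666, 4.272, 6.095)
t=0.015: state=(1.793, 4.255, 6.047)
continuing one RK4 step at a time; state shown every 40 steps (Δt=0.2):
t=0.200: state=(3.695, 4.007, 5.449)
t=0.400: state=(3.962, 4.002, 5.508)
t=0.580: state=(3.976, 3.960, 5.581)
next step: t=0.585: state=(3.975, 3.959, 5.582) — y has crossed 3.96
linear interpolation between t=0.580 (3.96041) and t=0.585 (3.95874) → t≈0.581

t = 0.581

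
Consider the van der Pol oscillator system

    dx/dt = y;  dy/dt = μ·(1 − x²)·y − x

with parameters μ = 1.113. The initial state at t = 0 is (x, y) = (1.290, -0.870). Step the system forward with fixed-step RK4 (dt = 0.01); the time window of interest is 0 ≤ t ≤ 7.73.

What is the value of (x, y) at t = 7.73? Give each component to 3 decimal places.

t=0.000: state=(1.290, -0.870)
step 1 (dt=0.01): k1=(-0.870, -0.647), k2=(-0.873, -0.651), k3=(-0.873, -0.651), k4=(-0.877, -0.655); state += dt/6·(k1+2k2+2k3+k4)
t=0.010: state=(1.281, -0.877)
t=0.020: state=(1.272, -0.883)
t=0.030: state=(1.264, -0.890)
continuing one RK4 step at a time; state shown every 25 steps (Δt=0.25):
t=0.250: state=(1.050, -1.064)
t=0.500: state=(0.750, -1.351)
t=0.750: state=(0.362, -1.785)
t=1.000: state=(-0.156, -2.371)
t=1.250: state=(-0.812, -2.786)
t=1.500: state=(-1.467, -2.255)
t=1.750: state=(-1.876, -1.008)
t=2.000: state=(-2.005, -0.121)
t=2.250: state=(-1.977, 0.287)
t=2.500: state=(-1.879, 0.474)
t=2.750: state=(-1.746, 0.588)
t=3.000: state=(-1.586, 0.689)
t=3.250: state=(-1.400, 0.808)
t=3.500: state=(-1.179, 0.967)
t=3.750: state=(-0.910, 1.200)
t=4.000: state=(-0.569, 1.556)
t=4.250: state=(-0.118, 2.078)
t=4.500: state=(0.477, 2.658)
t=4.750: state=(1.165, 2.672)
t=5.000: state=(1.718, 1.627)
t=5.250: state=(1.972, 0.479)
t=5.500: state=(2.005, -0.131)
t=5.750: state=(1.935, -0.398)
t=6.000: state=(1.816, -0.536)
t=6.250: state=(1.669, -0.639)
t=6.500: state=(1.497, -0.745)
t=6.750: state=(1.294, -0.881)
t=7.000: state=(1.052, -1.072)
t=7.250: state=(0.750, -1.360)
t=7.500: state=(0.359, -1.796)
t=7.730: state=(-0.114, -2.336)

(x, y) = (-0.114, -2.336)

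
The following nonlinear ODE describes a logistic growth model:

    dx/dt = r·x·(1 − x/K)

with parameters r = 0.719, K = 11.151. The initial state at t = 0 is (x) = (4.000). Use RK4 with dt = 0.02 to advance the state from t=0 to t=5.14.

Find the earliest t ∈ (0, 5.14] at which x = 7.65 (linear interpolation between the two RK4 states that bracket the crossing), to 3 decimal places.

t = 1.895

t=0.000: state=(4.000)
step 1 (dt=0.02): k1=(1.844), k2=(1.848), k3=(1.848), k4=(1.852); state += dt/6·(k1+2k2+2k3+k4)
t=0.020: state=(4.037)
t=0.040: state=(4.074)
t=0.060: state=(4.111)
continuing one RK4 step at a time; state shown every 10 steps (Δt=0.2):
t=0.200: state=(4.376)
t=0.400: state=(4.764)
t=0.600: state=(5.159)
t=0.800: state=(5.559)
t=1.000: state=(5.960)
t=1.200: state=(6.356)
t=1.400: state=(6.744)
t=1.600: state=(7.121)
t=1.800: state=(7.484)
t=1.880: state=(7.624)
next step: t=1.900: state=(7.658) — x has crossed 7.65
linear interpolation between t=1.880 (7.62378) and t=1.900 (7.65837) → t≈1.895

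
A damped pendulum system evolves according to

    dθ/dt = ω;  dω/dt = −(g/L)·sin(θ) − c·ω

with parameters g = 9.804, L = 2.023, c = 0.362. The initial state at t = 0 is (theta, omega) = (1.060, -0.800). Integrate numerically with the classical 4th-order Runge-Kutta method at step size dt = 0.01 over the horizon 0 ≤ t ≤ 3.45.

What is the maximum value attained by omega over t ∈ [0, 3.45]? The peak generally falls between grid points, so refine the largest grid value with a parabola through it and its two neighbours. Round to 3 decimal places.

t=0.000: state=(1.060, -0.800)
step 1 (dt=0.01): k1=(-0.800, -3.938), k2=(-0.820, -3.921), k3=(-0.820, -3.921), k4=(-0.839, -3.904); state += dt/6·(k1+2k2+2k3+k4)
t=0.010: state=(1.052, -0.839)
t=0.020: state=(1.043, -0.878)
t=0.030: state=(1.034, -0.917)
continuing one RK4 step at a time; state shown every 20 steps (Δt=0.2):
t=0.200: state=(0.826, -1.505)
t=0.400: state=(0.474, -1.967)
t=0.600: state=(0.063, -2.076)
t=0.800: state=(-0.330, -1.801)
t=1.000: state=(-0.637, -1.232)
t=1.200: state=(-0.813, -0.518)
t=1.400: state=(-0.843, 0.215)
t=1.600: state=(-0.733, 0.869)
t=1.800: state=(-0.507, 1.355)
t=2.000: state=(-0.208, 1.588)
t=2.200: state=(0.108, 1.521)
t=2.400: state=(0.382, 1.181)
t=2.600: state=(0.569, 0.663)
t=2.800: state=(0.643, 0.076)
t=3.000: state=(0.602, -0.481)
t=3.200: state=(0.458, -0.925)
t=3.400: state=(0.244, -1.184)
t=3.450: state=(0.184, -1.214)
largest grid value and its neighbours: omega(2.040)=1.59906, omega(2.050)=1.59983, omega(2.060)=1.59983
parabola through these three points peaks at t≈2.055 with omega≈1.59993

max omega = 1.600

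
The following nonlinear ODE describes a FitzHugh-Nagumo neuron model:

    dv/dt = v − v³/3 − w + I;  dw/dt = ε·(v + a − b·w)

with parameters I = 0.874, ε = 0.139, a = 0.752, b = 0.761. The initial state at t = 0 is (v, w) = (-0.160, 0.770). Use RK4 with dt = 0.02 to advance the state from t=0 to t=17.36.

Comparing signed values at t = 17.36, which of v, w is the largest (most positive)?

largest component: v

t=0.000: state=(-0.160, 0.770)
step 1 (dt=0.02): k1=(-0.055, 0.001), k2=(-0.055, 0.001), k3=(-0.055, 0.001), k4=(-0.056, 0.001); state += dt/6·(k1+2k2+2k3+k4)
t=0.020: state=(-0.161, 0.770)
t=0.040: state=(-0.162, 0.770)
t=0.060: state=(-0.163, 0.770)
continuing one RK4 step at a time; state shown every 50 steps (Δt=1):
t=1.000: state=(-0.251, 0.766)
t=2.000: state=(-0.460, 0.743)
t=3.000: state=(-0.847, 0.682)
t=4.000: state=(-1.252, 0.572)
t=5.000: state=(-1.408, 0.436)
t=6.000: state=(-1.384, 0.306)
t=7.000: state=(-1.295, 0.197)
t=8.000: state=(-1.178, 0.114)
t=9.000: state=(-1.038, 0.055)
t=10.000: state=(-0.863, 0.023)
t=11.000: state=(-0.613, 0.022)
t=12.000: state=(-0.161, 0.064)
t=13.000: state=(0.839, 0.195)
t=14.000: state=(1.773, 0.460)
t=15.000: state=(1.824, 0.755)
t=16.000: state=(1.720, 1.012)
t=17.000: state=(1.601, 1.229)
t=17.360: state=(1.557, 1.297)
compare at T: v=1.557, w=1.297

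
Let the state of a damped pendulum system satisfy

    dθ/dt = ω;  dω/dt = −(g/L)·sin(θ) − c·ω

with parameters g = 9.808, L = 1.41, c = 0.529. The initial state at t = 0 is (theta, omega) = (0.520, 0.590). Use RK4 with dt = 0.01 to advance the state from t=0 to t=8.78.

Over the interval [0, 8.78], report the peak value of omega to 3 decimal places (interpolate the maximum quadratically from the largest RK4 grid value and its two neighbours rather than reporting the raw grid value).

max omega = 0.922

t=0.000: state=(0.520, 0.590)
step 1 (dt=0.01): k1=(0.590, -3.768), k2=(0.571, -3.776), k3=(0.571, -3.776), k4=(0.552, -3.783); state += dt/6·(k1+2k2+2k3+k4)
t=0.010: state=(0.526, 0.552)
t=0.020: state=(0.531, 0.514)
t=0.030: state=(0.536, 0.476)
continuing one RK4 step at a time; state shown every 50 steps (Δt=0.5):
t=0.500: state=(0.369, -1.038)
t=1.000: state=(-0.219, -0.973)
t=1.500: state=(-0.387, 0.336)
t=2.000: state=(-0.014, 0.910)
t=2.500: state=(0.290, 0.163)
t=3.000: state=(0.145, -0.623)
t=3.500: state=(-0.156, -0.412)
t=4.000: state=(-0.182, 0.291)
t=4.500: state=(0.037, 0.449)
t=5.000: state=(0.157, -0.020)
t=5.500: state=(0.042, -0.354)
t=6.000: state=(-0.101, -0.144)
t=6.500: state=(-0.078, 0.207)
t=7.000: state=(0.043, 0.204)
t=7.500: state=(0.079, -0.067)
t=8.000: state=(0.003, -0.186)
t=8.500: state=(-0.059, -0.032)
t=8.780: state=(-0.052, 0.078)
largest grid value and its neighbours: omega(1.930)=0.92159, omega(1.940)=0.92185, omega(1.950)=0.92147
parabola through these three points peaks at t≈1.939 with omega≈0.92185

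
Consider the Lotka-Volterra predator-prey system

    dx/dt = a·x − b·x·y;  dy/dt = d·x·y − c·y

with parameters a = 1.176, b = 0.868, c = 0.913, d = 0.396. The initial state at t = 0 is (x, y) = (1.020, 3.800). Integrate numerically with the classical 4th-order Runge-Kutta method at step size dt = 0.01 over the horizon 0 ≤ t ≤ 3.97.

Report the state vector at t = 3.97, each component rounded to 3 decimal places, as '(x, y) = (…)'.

t=0.000: state=(1.020, 3.800)
step 1 (dt=0.01): k1=(-2.165, -1.935), k2=(-2.133, -1.946), k3=(-2.134, -1.946), k4=(-2.103, -1.957); state += dt/6·(k1+2k2+2k3+k4)
t=0.010: state=(0.999, 3.781)
t=0.020: state=(0.978, 3.761)
t=0.030: state=(0.958, 3.741)
continuing one RK4 step at a time; state shown every 20 steps (Δt=0.2):
t=0.200: state=(0.691, 3.384)
t=0.400: state=(0.505, 2.954)
t=0.600: state=(0.396, 2.549)
t=0.800: state=(0.333, 2.185)
t=1.000: state=(0.296, 1.866)
t=1.200: state=(0.278, 1.590)
t=1.400: state=(0.272, 1.354)
t=1.600: state=(0.277, 1.153)
t=1.800: state=(0.292, 0.982)
t=2.000: state=(0.315, 0.838)
t=2.200: state=(0.348, 0.717)
t=2.400: state=(0.393, 0.615)
t=2.600: state=(0.450, 0.530)
t=2.800: state=(0.523, 0.458)
t=3.000: state=(0.614, 0.399)
t=3.200: state=(0.728, 0.351)
t=3.400: state=(0.870, 0.311)
t=3.600: state=(1.045, 0.280)
t=3.800: state=(1.263, 0.255)
t=3.970: state=(1.487, 0.240)

(x, y) = (1.487, 0.240)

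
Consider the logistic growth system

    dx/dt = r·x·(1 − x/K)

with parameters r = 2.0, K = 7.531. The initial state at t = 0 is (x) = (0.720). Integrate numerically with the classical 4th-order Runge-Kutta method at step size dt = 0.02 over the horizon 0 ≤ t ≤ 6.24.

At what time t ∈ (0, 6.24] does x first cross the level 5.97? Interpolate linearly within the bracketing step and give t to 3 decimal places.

t=0.000: state=(0.720)
step 1 (dt=0.02): k1=(1.302), k2=(1.323), k3=(1.324), k4=(1.345); state += dt/6·(k1+2k2+2k3+k4)
t=0.020: state=(0.746)
t=0.040: state=(0.774)
t=0.060: state=(0.802)
continuing one RK4 step at a time; state shown every 25 steps (Δt=0.5):
t=0.500: state=(1.681)
t=1.000: state=(3.303)
t=1.500: state=(5.120)
t=1.780: state=(5.934)
next step: t=1.800: state=(5.984) — x has crossed 5.97
linear interpolation between t=1.780 (5.93448) and t=1.800 (5.98423) → t≈1.794

t = 1.794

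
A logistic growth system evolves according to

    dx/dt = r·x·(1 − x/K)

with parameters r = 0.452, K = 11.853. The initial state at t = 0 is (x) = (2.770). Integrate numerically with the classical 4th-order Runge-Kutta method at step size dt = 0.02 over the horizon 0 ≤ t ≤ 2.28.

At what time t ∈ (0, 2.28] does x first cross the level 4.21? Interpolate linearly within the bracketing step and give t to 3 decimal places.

t=0.000: state=(2.770)
step 1 (dt=0.02): k1=(0.959), k2=(0.962), k3=(0.962), k4=(0.964); state += dt/6·(k1+2k2+2k3+k4)
t=0.020: state=(2.789)
t=0.040: state=(2.809)
t=0.060: state=(2.828)
continuing one RK4 step at a time; state shown every 5 steps (Δt=0.1):
t=0.100: state=(2.867)
t=0.200: state=(2.966)
t=0.300: state=(3.068)
t=0.400: state=(3.172)
t=0.500: state=(3.278)
t=0.600: state=(3.386)
t=0.700: state=(3.497)
t=0.800: state=(3.609)
t=0.900: state=(3.724)
t=1.000: state=(3.840)
t=1.100: state=(3.958)
t=1.200: state=(4.078)
t=1.300: state=(4.200)
next step: t=1.320: state=(4.225) — x has crossed 4.21
linear interpolation between t=1.300 (4.20015) and t=1.320 (4.22470) → t≈1.308

t = 1.308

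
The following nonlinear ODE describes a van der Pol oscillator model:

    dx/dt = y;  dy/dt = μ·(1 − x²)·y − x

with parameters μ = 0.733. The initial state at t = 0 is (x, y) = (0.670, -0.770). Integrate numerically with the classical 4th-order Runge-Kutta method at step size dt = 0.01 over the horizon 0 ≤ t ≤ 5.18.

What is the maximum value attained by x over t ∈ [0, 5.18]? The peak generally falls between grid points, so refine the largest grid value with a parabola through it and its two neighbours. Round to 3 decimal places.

t=0.000: state=(0.670, -0.770)
step 1 (dt=0.01): k1=(-0.770, -0.981), k2=(-0.775, -0.982), k3=(-0.775, -0.982), k4=(-0.780, -0.983); state += dt/6·(k1+2k2+2k3+k4)
t=0.010: state=(0.662, -0.780)
t=0.020: state=(0.654, -0.790)
t=0.030: state=(0.646, -0.800)
continuing one RK4 step at a time; state shown every 20 steps (Δt=0.2):
t=0.200: state=(0.496, -0.971)
t=0.400: state=(0.281, -1.183)
t=0.600: state=(0.023, -1.398)
t=0.800: state=(-0.277, -1.587)
t=1.000: state=(-0.607, -1.692)
t=1.200: state=(-0.942, -1.633)
t=1.400: state=(-1.246, -1.368)
t=1.600: state=(-1.479, -0.947)
t=1.800: state=(-1.622, -0.488)
t=2.000: state=(-1.678, -0.086)
t=2.200: state=(-1.662, 0.229)
t=2.400: state=(-1.591, 0.469)
t=2.600: state=(-1.477, 0.664)
t=2.800: state=(-1.327, 0.838)
t=3.000: state=(-1.142, 1.014)
t=3.200: state=(-0.920, 1.210)
t=3.400: state=(-0.656, 1.441)
t=3.600: state=(-0.341, 1.713)
t=3.800: state=(0.031, 2.008)
t=4.000: state=(0.459, 2.250)
t=4.200: state=(0.917, 2.283)
t=4.400: state=(1.348, 1.962)
t=4.600: state=(1.681, 1.338)
t=4.800: state=(1.880, 0.663)
t=5.000: state=(1.956, 0.128)
t=5.180: state=(1.947, -0.206)
largest grid value and its neighbours: x(5.050)=1.95983, x(5.060)=1.95995, x(5.070)=1.95988
parabola through these three points peaks at t≈5.061 with x≈1.95996

max x = 1.960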